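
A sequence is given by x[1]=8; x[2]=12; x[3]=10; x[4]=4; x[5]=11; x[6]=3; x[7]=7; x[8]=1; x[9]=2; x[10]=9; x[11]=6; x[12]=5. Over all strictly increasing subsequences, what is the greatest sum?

Let S[i] be the best sum of a strictly increasing subsequence ending at i:
i:      1  2  3  4  5  6  7  8  9 10 11 12
x[i]:   8 12 10  4 11  3  7  1  2  9  6  5
S:      8 20 18  4 29  3 11  1  3 20 10  9
Maximum is 29 (e.g. 8 + 10 + 11).

29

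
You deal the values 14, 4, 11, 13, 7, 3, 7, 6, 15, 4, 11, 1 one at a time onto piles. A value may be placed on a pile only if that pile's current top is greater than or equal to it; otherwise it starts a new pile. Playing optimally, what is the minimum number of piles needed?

The minimum number of non-increasing subsequences covering a sequence equals the length of its longest strictly increasing subsequence.
LIS length is 4 (e.g. 4, 11, 13, 15), so 4 piles are needed.

4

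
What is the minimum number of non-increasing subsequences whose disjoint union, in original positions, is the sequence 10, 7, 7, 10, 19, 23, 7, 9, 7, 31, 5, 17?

The minimum number of non-increasing subsequences covering a sequence equals the length of its longest strictly increasing subsequence.
LIS length is 5 (e.g. 7, 10, 19, 23, 31), so 5 piles are needed.

5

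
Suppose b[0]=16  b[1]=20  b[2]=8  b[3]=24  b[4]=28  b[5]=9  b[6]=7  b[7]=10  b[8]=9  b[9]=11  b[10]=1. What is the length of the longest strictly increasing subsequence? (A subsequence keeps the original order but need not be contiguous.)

Track the smallest tail for each achievable length (strict):
16 → extends → [16]
20 → extends → [16, 20]
8 → replaces 16 → [8, 20]
24 → extends → [8, 20, 24]
28 → extends → [8, 20, 24, 28]
9 → replaces 20 → [8, 9, 24, 28]
7 → replaces 8 → [7, 9, 24, 28]
10 → replaces 24 → [7, 9, 10, 28]
9 → already a tail → [7, 9, 10, 28]
11 → replaces 28 → [7, 9, 10, 11]
1 → replaces 7 → [1, 9, 10, 11]
Four tails, so the longest strictly increasing subsequence has length 4 (e.g. 16, 20, 24, 28).

4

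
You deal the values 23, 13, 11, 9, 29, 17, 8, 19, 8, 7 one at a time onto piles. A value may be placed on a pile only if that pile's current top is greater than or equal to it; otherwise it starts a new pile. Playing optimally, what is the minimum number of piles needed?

3

Place each on the leftmost legal pile:
23 → new pile 1 (tops now [23])
13 → pile 1 (tops now [13])
11 → pile 1 (tops now [11])
9 → pile 1 (tops now [9])
29 → new pile 2 (tops now [9, 29])
17 → pile 2 (tops now [9, 17])
8 → pile 1 (tops now [8, 17])
19 → new pile 3 (tops now [8, 17, 19])
8 → pile 1 (tops now [8, 17, 19])
7 → pile 1 (tops now [7, 17, 19])
Three piles.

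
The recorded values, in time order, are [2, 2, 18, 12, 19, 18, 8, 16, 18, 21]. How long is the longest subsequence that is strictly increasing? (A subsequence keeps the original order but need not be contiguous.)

5

Let dp[i] be the length of the longest such subsequence ending at index i:
i:      1  2  3  4  5  6  7  8  9 10
a[i]:   2  2 18 12 19 18  8 16 18 21
dp:     1  1  2  2  3  3  2  3  4  5
Maximum dp value is 5.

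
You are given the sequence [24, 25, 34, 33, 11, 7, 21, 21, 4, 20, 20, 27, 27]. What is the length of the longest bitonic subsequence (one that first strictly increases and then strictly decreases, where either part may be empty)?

inc[i] = longest strictly increasing subsequence ending at i; dec[i] = longest strictly decreasing subsequence starting at i:
i:      1  2  3  4  5  6  7  8  9 10 11 12 13
a[i]:  24 25 34 33 11  7 21 21  4 20 20 27 27
inc:    1  2  3  3  1  1  2  2  1  2  2  3  3
dec:    4  4  5  4  3  2  2  2  1  1  1  1  1
Best peak at i=3 (value 34): inc=3, dec=5, length 3+5−1 = 7.

7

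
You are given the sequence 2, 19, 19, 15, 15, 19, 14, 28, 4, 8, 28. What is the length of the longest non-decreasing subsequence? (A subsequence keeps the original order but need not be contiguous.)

Let dp[i] be the length of the longest such subsequence ending at index i:
i:      1  2  3  4  5  6  7  8  9 10 11
a[i]:   2 19 19 15 15 19 14 28  4  8 28
dp:     1  2  3  2  3  4  2  5  2  3  6
Maximum dp value is 6.

6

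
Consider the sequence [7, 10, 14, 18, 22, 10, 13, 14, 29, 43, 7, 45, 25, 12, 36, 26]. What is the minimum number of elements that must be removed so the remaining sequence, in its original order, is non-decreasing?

Fewest deletions = n − (longest non-decreasing subsequence).
Patience tails:
7 → extends → [7]
10 → extends → [7, 10]
14 → extends → [7, 10, 14]
18 → extends → [7, 10, 14, 18]
22 → extends → [7, 10, 14, 18, 22]
10 → replaces 14 → [7, 10, 10, 18, 22]
13 → replaces 18 → [7, 10, 10, 13, 22]
14 → replaces 22 → [7, 10, 10, 13, 14]
29 → extends → [7, 10, 10, 13, 14, 29]
43 → extends → [7, 10, 10, 13, 14, 29, 43]
7 → replaces 10 → [7, 7, 10, 13, 14, 29, 43]
45 → extends → [7, 7, 10, 13, 14, 29, 43, 45]
25 → replaces 29 → [7, 7, 10, 13, 14, 25, 43, 45]
12 → replaces 13 → [7, 7, 10, 12, 14, 25, 43, 45]
36 → replaces 43 → [7, 7, 10, 12, 14, 25, 36, 45]
26 → replaces 36 → [7, 7, 10, 12, 14, 25, 26, 45]
Longest non-decreasing subsequence has length 8, so deletions = 16 − 8 = 8.

8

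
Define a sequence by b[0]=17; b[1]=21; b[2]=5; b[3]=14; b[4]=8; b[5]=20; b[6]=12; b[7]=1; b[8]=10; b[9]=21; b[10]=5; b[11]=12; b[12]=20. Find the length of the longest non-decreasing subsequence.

5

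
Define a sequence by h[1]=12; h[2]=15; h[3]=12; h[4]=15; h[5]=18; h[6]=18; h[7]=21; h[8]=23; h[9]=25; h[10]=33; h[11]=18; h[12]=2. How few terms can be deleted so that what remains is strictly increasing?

Fewest deletions = n − (longest strictly increasing subsequence).
i:      1  2  3  4  5  6  7  8  9 10 11 12
h[i]:  12 15 12 15 18 18 21 23 25 33 18  2
dp:     1  2  1  2  3  3  4  5  6  7  3  1
max dp = 7, so deletions = 12 − 7 = 5.

5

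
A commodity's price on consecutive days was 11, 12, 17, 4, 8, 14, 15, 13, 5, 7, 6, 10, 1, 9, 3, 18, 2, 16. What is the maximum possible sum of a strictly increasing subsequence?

Let S[i] be the best sum of a strictly increasing subsequence ending at i:
i:      1  2  3  4  5  6  7  8  9 10 11 12 13 14 15 16 17 18
a[i]:  11 12 17  4  8 14 15 13  5  7  6 10  1  9  3 18  2 16
S:     11 23 40  4 12 37 52 36  9 16 15 26  1 25  4 70  3 68
Maximum is 70 (e.g. 11 + 12 + 14 + 15 + 18).

70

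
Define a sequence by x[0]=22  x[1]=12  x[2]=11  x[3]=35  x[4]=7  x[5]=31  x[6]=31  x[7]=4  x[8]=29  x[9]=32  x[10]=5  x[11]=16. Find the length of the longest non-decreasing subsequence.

Let dp[i] be the length of the longest such subsequence ending at index i:
i:      0  1  2  3  4  5  6  7  8  9 10 11
x[i]:  22 12 11 35  7 31 31  4 29 32  5 16
dp:     1  1  1  2  1  2  3  1  2  4  2  3
Maximum dp value is 4.

4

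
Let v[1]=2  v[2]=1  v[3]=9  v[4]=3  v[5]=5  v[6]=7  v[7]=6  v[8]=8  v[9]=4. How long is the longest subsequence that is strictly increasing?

Track the smallest tail for each achievable length (strict):
2 → extends → [2]
1 → replaces 2 → [1]
9 → extends → [1, 9]
3 → replaces 9 → [1, 3]
5 → extends → [1, 3, 5]
7 → extends → [1, 3, 5, 7]
6 → replaces 7 → [1, 3, 5, 6]
8 → extends → [1, 3, 5, 6, 8]
4 → replaces 5 → [1, 3, 4, 6, 8]
Five tails, so the longest strictly increasing subsequence has length 5 (e.g. 2, 3, 5, 7, 8).

5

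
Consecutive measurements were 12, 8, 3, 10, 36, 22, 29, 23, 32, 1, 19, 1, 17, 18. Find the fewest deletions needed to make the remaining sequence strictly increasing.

9

Fewest deletions = n − (longest strictly increasing subsequence).
i:      1  2  3  4  5  6  7  8  9 10 11 12 13 14
a[i]:  12  8  3 10 36 22 29 23 32  1 19  1 17 18
dp:     1  1  1  2  3  3  4  4  5  1  3  1  3  4
max dp = 5, so deletions = 14 − 5 = 9.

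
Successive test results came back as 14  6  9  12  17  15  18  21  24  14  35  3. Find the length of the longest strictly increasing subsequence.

Track the smallest tail for each achievable length (strict):
14 → extends → [14]
6 → replaces 14 → [6]
9 → extends → [6, 9]
12 → extends → [6, 9, 12]
17 → extends → [6, 9, 12, 17]
15 → replaces 17 → [6, 9, 12, 15]
18 → extends → [6, 9, 12, 15, 18]
21 → extends → [6, 9, 12, 15, 18, 21]
24 → extends → [6, 9, 12, 15, 18, 21, 24]
14 → replaces 15 → [6, 9, 12, 14, 18, 21, 24]
35 → extends → [6, 9, 12, 14, 18, 21, 24, 35]
3 → replaces 6 → [3, 9, 12, 14, 18, 21, 24, 35]
Eight tails, so the longest strictly increasing subsequence has length 8 (e.g. 6, 9, 12, 17, 18, 21, 24, 35).

8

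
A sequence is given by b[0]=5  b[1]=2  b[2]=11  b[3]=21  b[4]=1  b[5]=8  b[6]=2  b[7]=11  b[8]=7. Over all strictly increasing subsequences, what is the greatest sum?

37

Let S[i] be the best sum of a strictly increasing subsequence ending at i:
i:      0  1  2  3  4  5  6  7  8
b[i]:   5  2 11 21  1  8  2 11  7
S:      5  2 16 37  1 13  3 24 12
Maximum is 37 (e.g. 5 + 11 + 21).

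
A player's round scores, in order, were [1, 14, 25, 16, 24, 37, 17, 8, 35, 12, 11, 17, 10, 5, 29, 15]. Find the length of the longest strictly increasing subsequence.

Let dp[i] be the length of the longest such subsequence ending at index i:
i:      1  2  3  4  5  6  7  8  9 10 11 12 13 14 15 16
a[i]:   1 14 25 16 24 37 17  8 35 12 11 17 10  5 29 15
dp:     1  2  3  3  4  5  4  2  5  3  3  4  3  2  5  4
Maximum dp value is 5.

5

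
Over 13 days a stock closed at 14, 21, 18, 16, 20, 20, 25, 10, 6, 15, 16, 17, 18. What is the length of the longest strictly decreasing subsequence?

5

Let dp[i] be the longest strictly decreasing subsequence ending at i:
i:      1  2  3  4  5  6  7  8  9 10 11 12 13
a[i]:  14 21 18 16 20 20 25 10  6 15 16 17 18
dp:     1  1  2  3  2  2  1  4  5  4  3  3  3
Maximum is 5.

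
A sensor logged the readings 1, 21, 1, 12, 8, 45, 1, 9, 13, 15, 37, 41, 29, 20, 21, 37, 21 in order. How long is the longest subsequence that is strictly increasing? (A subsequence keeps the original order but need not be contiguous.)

Let dp[i] be the length of the longest such subsequence ending at index i:
i:      1  2  3  4  5  6  7  8  9 10 11 12 13 14 15 16 17
a[i]:   1 21  1 12  8 45  1  9 13 15 37 41 29 20 21 37 21
dp:     1  2  1  2  2  3  1  3  4  5  6  7  6  6  7  8  7
Maximum dp value is 8.

8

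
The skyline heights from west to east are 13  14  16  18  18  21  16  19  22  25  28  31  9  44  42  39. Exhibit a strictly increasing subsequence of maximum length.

13, 14, 16, 18, 21, 22, 25, 28, 31, 44

Patience tails give the LIS length; then backtrack through the dp parents:
13 → extends → [13]
14 → extends → [13, 14]
16 → extends → [13, 14, 16]
18 → extends → [13, 14, 16, 18]
18 → already a tail → [13, 14, 16, 18]
21 → extends → [13, 14, 16, 18, 21]
16 → already a tail → [13, 14, 16, 18, 21]
19 → replaces 21 → [13, 14, 16, 18, 19]
22 → extends → [13, 14, 16, 18, 19, 22]
25 → extends → [13, 14, 16, 18, 19, 22, 25]
28 → extends → [13, 14, 16, 18, 19, 22, 25, 28]
31 → extends → [13, 14, 16, 18, 19, 22, 25, 28, 31]
9 → replaces 13 → [9, 14, 16, 18, 19, 22, 25, 28, 31]
44 → extends → [9, 14, 16, 18, 19, 22, 25, 28, 31, 44]
42 → replaces 44 → [9, 14, 16, 18, 19, 22, 25, 28, 31, 42]
39 → replaces 42 → [9, 14, 16, 18, 19, 22, 25, 28, 31, 39]
Length 10; one witness is 13, 14, 16, 18, 21, 22, 25, 28, 31, 44.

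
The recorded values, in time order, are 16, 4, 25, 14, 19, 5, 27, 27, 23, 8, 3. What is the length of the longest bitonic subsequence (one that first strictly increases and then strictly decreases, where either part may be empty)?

7

inc[i] = longest strictly increasing subsequence ending at i; dec[i] = longest strictly decreasing subsequence starting at i:
i:      1  2  3  4  5  6  7  8  9 10 11
a[i]:  16  4 25 14 19  5 27 27 23  8  3
inc:    1  1  2  2  3  2  4  4  4  3  1
dec:    4  2  4  3  3  2  4  4  3  2  1
Best peak at i=7 (value 27): inc=4, dec=4, length 4+4−1 = 7.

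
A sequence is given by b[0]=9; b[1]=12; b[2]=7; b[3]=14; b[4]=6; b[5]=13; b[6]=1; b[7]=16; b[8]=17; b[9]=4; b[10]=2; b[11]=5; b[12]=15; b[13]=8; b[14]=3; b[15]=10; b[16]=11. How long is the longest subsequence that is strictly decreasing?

5

Let dp[i] be the longest strictly decreasing subsequence ending at i:
i:      0  1  2  3  4  5  6  7  8  9 10 11 12 13 14 15 16
b[i]:   9 12  7 14  6 13  1 16 17  4  2  5 15  8  3 10 11
dp:     1  1  2  1  3  2  4  1  1  4  5  4  2  3  5  3  3
Maximum is 5.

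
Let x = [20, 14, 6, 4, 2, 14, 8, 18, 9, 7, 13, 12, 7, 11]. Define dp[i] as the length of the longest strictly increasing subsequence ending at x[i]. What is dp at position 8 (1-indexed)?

3

dp[i] = 1 + max{dp[j] : j<i, x[j]<x[i]} (or 1 if no such j):
i:      1  2  3  4  5  6  7  8  9 10 11 12 13 14
x[i]:  20 14  6  4  2 14  8 18  9  7 13 12  7 11
dp:     1  1  1  1  1  2  2  3  3  2  4  4  2  4
At index 8 the value is 3.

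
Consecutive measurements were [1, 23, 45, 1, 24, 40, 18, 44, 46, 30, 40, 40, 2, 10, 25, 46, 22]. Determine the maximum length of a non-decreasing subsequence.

7

Track the smallest tail for each achievable length (allowing ties):
1 → extends → [1]
23 → extends → [1, 23]
45 → extends → [1, 23, 45]
1 → replaces 23 → [1, 1, 45]
24 → replaces 45 → [1, 1, 24]
40 → extends → [1, 1, 24, 40]
18 → replaces 24 → [1, 1, 18, 40]
44 → extends → [1, 1, 18, 40, 44]
46 → extends → [1, 1, 18, 40, 44, 46]
30 → replaces 40 → [1, 1, 18, 30, 44, 46]
40 → replaces 44 → [1, 1, 18, 30, 40, 46]
40 → replaces 46 → [1, 1, 18, 30, 40, 40]
2 → replaces 18 → [1, 1, 2, 30, 40, 40]
10 → replaces 30 → [1, 1, 2, 10, 40, 40]
25 → replaces 40 → [1, 1, 2, 10, 25, 40]
46 → extends → [1, 1, 2, 10, 25, 40, 46]
22 → replaces 25 → [1, 1, 2, 10, 22, 40, 46]
Seven tails, so the longest non-decreasing subsequence has length 7 (e.g. 1, 23, 24, 40, 44, 46, 46).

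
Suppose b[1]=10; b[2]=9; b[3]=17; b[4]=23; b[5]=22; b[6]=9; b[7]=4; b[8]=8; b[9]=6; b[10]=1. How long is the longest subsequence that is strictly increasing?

Track the smallest tail for each achievable length (strict):
10 → extends → [10]
9 → replaces 10 → [9]
17 → extends → [9, 17]
23 → extends → [9, 17, 23]
22 → replaces 23 → [9, 17, 22]
9 → already a tail → [9, 17, 22]
4 → replaces 9 → [4, 17, 22]
8 → replaces 17 → [4, 8, 22]
6 → replaces 8 → [4, 6, 22]
1 → replaces 4 → [1, 6, 22]
Three tails, so the longest strictly increasing subsequence has length 3 (e.g. 10, 17, 23).

3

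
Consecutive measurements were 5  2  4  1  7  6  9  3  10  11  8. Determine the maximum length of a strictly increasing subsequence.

6

Track the smallest tail for each achievable length (strict):
5 → extends → [5]
2 → replaces 5 → [2]
4 → extends → [2, 4]
1 → replaces 2 → [1, 4]
7 → extends → [1, 4, 7]
6 → replaces 7 → [1, 4, 6]
9 → extends → [1, 4, 6, 9]
3 → replaces 4 → [1, 3, 6, 9]
10 → extends → [1, 3, 6, 9, 10]
11 → extends → [1, 3, 6, 9, 10, 11]
8 → replaces 9 → [1, 3, 6, 8, 10, 11]
Six tails, so the longest strictly increasing subsequence has length 6 (e.g. 2, 4, 7, 9, 10, 11).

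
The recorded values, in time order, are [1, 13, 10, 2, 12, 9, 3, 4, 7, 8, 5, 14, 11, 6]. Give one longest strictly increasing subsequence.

Patience tails give the LIS length; then backtrack through the dp parents:
1 → extends → [1]
13 → extends → [1, 13]
10 → replaces 13 → [1, 10]
2 → replaces 10 → [1, 2]
12 → extends → [1, 2, 12]
9 → replaces 12 → [1, 2, 9]
3 → replaces 9 → [1, 2, 3]
4 → extends → [1, 2, 3, 4]
7 → extends → [1, 2, 3, 4, 7]
8 → extends → [1, 2, 3, 4, 7, 8]
5 → replaces 7 → [1, 2, 3, 4, 5, 8]
14 → extends → [1, 2, 3, 4, 5, 8, 14]
11 → replaces 14 → [1, 2, 3, 4, 5, 8, 11]
6 → replaces 8 → [1, 2, 3, 4, 5, 6, 11]
Length 7; one witness is 1, 2, 3, 4, 7, 8, 14.

1, 2, 3, 4, 7, 8, 14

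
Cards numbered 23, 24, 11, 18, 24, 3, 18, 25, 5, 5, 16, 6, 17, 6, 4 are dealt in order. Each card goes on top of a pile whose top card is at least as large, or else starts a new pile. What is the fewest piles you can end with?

Place each on the leftmost legal pile:
23 → new pile 1 (tops now [23])
24 → new pile 2 (tops now [23, 24])
11 → pile 1 (tops now [11, 24])
18 → pile 2 (tops now [11, 18])
24 → new pile 3 (tops now [11, 18, 24])
3 → pile 1 (tops now [3, 18, 24])
18 → pile 2 (tops now [3, 18, 24])
25 → new pile 4 (tops now [3, 18, 24, 25])
5 → pile 2 (tops now [3, 5, 24, 25])
5 → pile 2 (tops now [3, 5, 24, 25])
16 → pile 3 (tops now [3, 5, 16, 25])
6 → pile 3 (tops now [3, 5, 6, 25])
17 → pile 4 (tops now [3, 5, 6, 17])
6 → pile 3 (tops now [3, 5, 6, 17])
4 → pile 2 (tops now [3, 4, 6, 17])
Four piles.

4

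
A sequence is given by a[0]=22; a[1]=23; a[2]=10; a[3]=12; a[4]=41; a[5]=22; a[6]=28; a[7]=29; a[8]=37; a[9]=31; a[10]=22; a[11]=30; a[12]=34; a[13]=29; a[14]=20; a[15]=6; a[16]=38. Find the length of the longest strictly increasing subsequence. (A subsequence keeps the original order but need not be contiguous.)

Let dp[i] be the length of the longest such subsequence ending at index i:
i:      0  1  2  3  4  5  6  7  8  9 10 11 12 13 14 15 16
a[i]:  22 23 10 12 41 22 28 29 37 31 22 30 34 29 20  6 38
dp:     1  2  1  2  3  3  4  5  6  6  3  6  7  5  3  1  8
Maximum dp value is 8.

8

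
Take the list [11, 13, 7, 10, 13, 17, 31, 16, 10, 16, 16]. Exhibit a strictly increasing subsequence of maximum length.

7, 10, 13, 17, 31

Patience tails give the LIS length; then backtrack through the dp parents:
11 → extends → [11]
13 → extends → [11, 13]
7 → replaces 11 → [7, 13]
10 → replaces 13 → [7, 10]
13 → extends → [7, 10, 13]
17 → extends → [7, 10, 13, 17]
31 → extends → [7, 10, 13, 17, 31]
16 → replaces 17 → [7, 10, 13, 16, 31]
10 → already a tail → [7, 10, 13, 16, 31]
16 → already a tail → [7, 10, 13, 16, 31]
16 → already a tail → [7, 10, 13, 16, 31]
Length 5; one witness is 7, 10, 13, 17, 31.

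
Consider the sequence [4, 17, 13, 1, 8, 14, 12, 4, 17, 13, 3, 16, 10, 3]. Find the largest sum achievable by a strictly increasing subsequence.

53

Let S[i] be the best sum of a strictly increasing subsequence ending at i:
i:      1  2  3  4  5  6  7  8  9 10 11 12 13 14
a[i]:   4 17 13  1  8 14 12  4 17 13  3 16 10  3
S:      4 21 17  1 12 31 24  5 48 37  4 53 22  4
Maximum is 53 (e.g. 4 + 8 + 12 + 13 + 16).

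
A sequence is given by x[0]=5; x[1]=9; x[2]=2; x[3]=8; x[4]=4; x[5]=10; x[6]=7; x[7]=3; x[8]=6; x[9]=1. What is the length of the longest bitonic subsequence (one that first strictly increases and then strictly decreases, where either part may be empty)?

6

inc[i] = longest strictly increasing subsequence ending at i; dec[i] = longest strictly decreasing subsequence starting at i:
i:      0  1  2  3  4  5  6  7  8  9
x[i]:   5  9  2  8  4 10  7  3  6  1
inc:    1  2  1  2  2  3  3  2  3  1
dec:    4  5  2  4  3  4  3  2  2  1
Best peak at i=1 (value 9): inc=2, dec=5, length 2+5−1 = 6.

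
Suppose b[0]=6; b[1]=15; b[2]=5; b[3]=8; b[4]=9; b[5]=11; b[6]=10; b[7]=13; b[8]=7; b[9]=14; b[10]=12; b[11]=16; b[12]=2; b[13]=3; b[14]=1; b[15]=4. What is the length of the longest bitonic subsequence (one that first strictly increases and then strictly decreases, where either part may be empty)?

inc[i] = longest strictly increasing subsequence ending at i; dec[i] = longest strictly decreasing subsequence starting at i:
i:      0  1  2  3  4  5  6  7  8  9 10 11 12 13 14 15
b[i]:   6 15  5  8  9 11 10 13  7 14 12 16  2  3  1  4
inc:    1  2  1  2  3  4  4  5  2  6  5  7  1  2  1  3
dec:    4  6  3  4  4  5  4  4  3  4  3  3  2  2  1  1
Best peak at i=9 (value 14): inc=6, dec=4, length 6+4−1 = 9.

9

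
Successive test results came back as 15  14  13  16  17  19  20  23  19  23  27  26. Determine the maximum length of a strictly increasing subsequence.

7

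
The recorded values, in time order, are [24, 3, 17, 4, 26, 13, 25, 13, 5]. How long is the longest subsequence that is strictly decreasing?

Let dp[i] be the longest strictly decreasing subsequence ending at i:
i:      1  2  3  4  5  6  7  8  9
a[i]:  24  3 17  4 26 13 25 13  5
dp:     1  2  2  3  1  3  2  3  4
Maximum is 4.

4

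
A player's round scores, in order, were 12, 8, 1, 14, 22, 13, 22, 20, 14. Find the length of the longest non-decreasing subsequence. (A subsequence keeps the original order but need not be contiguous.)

Let dp[i] be the length of the longest such subsequence ending at index i:
i:      1  2  3  4  5  6  7  8  9
a[i]:  12  8  1 14 22 13 22 20 14
dp:     1  1  1  2  3  2  4  3  3
Maximum dp value is 4.

4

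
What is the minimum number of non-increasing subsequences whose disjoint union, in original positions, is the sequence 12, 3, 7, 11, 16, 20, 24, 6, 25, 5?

7

The minimum number of non-increasing subsequences covering a sequence equals the length of its longest strictly increasing subsequence.
LIS length is 7 (e.g. 3, 7, 11, 16, 20, 24, 25), so 7 piles are needed.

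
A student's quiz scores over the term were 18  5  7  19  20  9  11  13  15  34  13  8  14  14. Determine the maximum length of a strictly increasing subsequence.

Let dp[i] be the length of the longest such subsequence ending at index i:
i:      1  2  3  4  5  6  7  8  9 10 11 12 13 14
a[i]:  18  5  7 19 20  9 11 13 15 34 13  8 14 14
dp:     1  1  2  3  4  3  4  5  6  7  5  3  6  6
Maximum dp value is 7.

7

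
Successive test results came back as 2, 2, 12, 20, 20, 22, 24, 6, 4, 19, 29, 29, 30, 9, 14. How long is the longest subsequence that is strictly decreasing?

3

Negate each value so 'decreasing' becomes 'increasing', then run patience tails on the negated sequence:
-2 → extends → [-2]
-2 → already a tail → [-2]
-12 → replaces -2 → [-12]
-20 → replaces -12 → [-20]
-20 → already a tail → [-20]
-22 → replaces -20 → [-22]
-24 → replaces -22 → [-24]
-6 → extends → [-24, -6]
-4 → extends → [-24, -6, -4]
-19 → replaces -6 → [-24, -19, -4]
-29 → replaces -24 → [-29, -19, -4]
-29 → already a tail → [-29, -19, -4]
-30 → replaces -29 → [-30, -19, -4]
-9 → replaces -4 → [-30, -19, -9]
-14 → replaces -9 → [-30, -19, -14]
Three tails, so the longest strictly decreasing subsequence of the original has length 3.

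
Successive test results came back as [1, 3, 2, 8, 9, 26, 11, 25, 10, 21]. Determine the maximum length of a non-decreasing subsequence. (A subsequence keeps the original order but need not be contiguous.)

Let dp[i] be the length of the longest such subsequence ending at index i:
i:      1  2  3  4  5  6  7  8  9 10
a[i]:   1  3  2  8  9 26 11 25 10 21
dp:     1  2  2  3  4  5  5  6  5  6
Maximum dp value is 6.

6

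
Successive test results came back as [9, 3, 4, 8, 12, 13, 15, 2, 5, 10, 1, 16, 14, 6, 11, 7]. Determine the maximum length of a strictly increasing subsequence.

Track the smallest tail for each achievable length (strict):
9 → extends → [9]
3 → replaces 9 → [3]
4 → extends → [3, 4]
8 → extends → [3, 4, 8]
12 → extends → [3, 4, 8, 12]
13 → extends → [3, 4, 8, 12, 13]
15 → extends → [3, 4, 8, 12, 13, 15]
2 → replaces 3 → [2, 4, 8, 12, 13, 15]
5 → replaces 8 → [2, 4, 5, 12, 13, 15]
10 → replaces 12 → [2, 4, 5, 10, 13, 15]
1 → replaces 2 → [1, 4, 5, 10, 13, 15]
16 → extends → [1, 4, 5, 10, 13, 15, 16]
14 → replaces 15 → [1, 4, 5, 10, 13, 14, 16]
6 → replaces 10 → [1, 4, 5, 6, 13, 14, 16]
11 → replaces 13 → [1, 4, 5, 6, 11, 14, 16]
7 → replaces 11 → [1, 4, 5, 6, 7, 14, 16]
Seven tails, so the longest strictly increasing subsequence has length 7 (e.g. 3, 4, 8, 12, 13, 15, 16).

7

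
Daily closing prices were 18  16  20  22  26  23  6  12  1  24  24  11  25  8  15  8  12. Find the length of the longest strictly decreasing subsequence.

Let dp[i] be the longest strictly decreasing subsequence ending at i:
i:      1  2  3  4  5  6  7  8  9 10 11 12 13 14 15 16 17
a[i]:  18 16 20 22 26 23  6 12  1 24 24 11 25  8 15  8 12
dp:     1  2  1  1  1  2  3  3  4  2  2  4  2  5  3  5  4
Maximum is 5.

5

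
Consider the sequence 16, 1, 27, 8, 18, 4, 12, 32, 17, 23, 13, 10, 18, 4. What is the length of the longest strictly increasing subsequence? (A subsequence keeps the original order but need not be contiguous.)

5

Track the smallest tail for each achievable length (strict):
16 → extends → [16]
1 → replaces 16 → [1]
27 → extends → [1, 27]
8 → replaces 27 → [1, 8]
18 → extends → [1, 8, 18]
4 → replaces 8 → [1, 4, 18]
12 → replaces 18 → [1, 4, 12]
32 → extends → [1, 4, 12, 32]
17 → replaces 32 → [1, 4, 12, 17]
23 → extends → [1, 4, 12, 17, 23]
13 → replaces 17 → [1, 4, 12, 13, 23]
10 → replaces 12 → [1, 4, 10, 13, 23]
18 → replaces 23 → [1, 4, 10, 13, 18]
4 → already a tail → [1, 4, 10, 13, 18]
Five tails, so the longest strictly increasing subsequence has length 5 (e.g. 1, 8, 12, 17, 23).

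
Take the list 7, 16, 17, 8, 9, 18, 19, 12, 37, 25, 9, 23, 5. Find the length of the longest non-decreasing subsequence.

Track the smallest tail for each achievable length (allowing ties):
7 → extends → [7]
16 → extends → [7, 16]
17 → extends → [7, 16, 17]
8 → replaces 16 → [7, 8, 17]
9 → replaces 17 → [7, 8, 9]
18 → extends → [7, 8, 9, 18]
19 → extends → [7, 8, 9, 18, 19]
12 → replaces 18 → [7, 8, 9, 12, 19]
37 → extends → [7, 8, 9, 12, 19, 37]
25 → replaces 37 → [7, 8, 9, 12, 19, 25]
9 → replaces 12 → [7, 8, 9, 9, 19, 25]
23 → replaces 25 → [7, 8, 9, 9, 19, 23]
5 → replaces 7 → [5, 8, 9, 9, 19, 23]
Six tails, so the longest non-decreasing subsequence has length 6 (e.g. 7, 16, 17, 18, 19, 37).

6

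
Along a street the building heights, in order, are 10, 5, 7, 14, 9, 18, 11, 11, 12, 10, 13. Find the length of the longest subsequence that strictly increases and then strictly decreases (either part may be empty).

6

inc[i] = longest strictly increasing subsequence ending at i; dec[i] = longest strictly decreasing subsequence starting at i:
i:      1  2  3  4  5  6  7  8  9 10 11
a[i]:  10  5  7 14  9 18 11 11 12 10 13
inc:    1  1  2  3  3  4  4  4  5  4  6
dec:    2  1  1  3  1  3  2  2  2  1  1
Best peak at i=6 (value 18): inc=4, dec=3, length 4+3−1 = 6.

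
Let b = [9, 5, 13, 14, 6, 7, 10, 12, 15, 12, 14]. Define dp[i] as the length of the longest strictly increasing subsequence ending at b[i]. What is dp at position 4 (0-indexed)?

2

dp[i] = 1 + max{dp[j] : j<i, b[j]<b[i]} (or 1 if no such j):
i:      0  1  2  3  4  5  6  7  8  9 10
b[i]:   9  5 13 14  6  7 10 12 15 12 14
dp:     1  1  2  3  2  3  4  5  6  5  6
At index 4 the value is 2.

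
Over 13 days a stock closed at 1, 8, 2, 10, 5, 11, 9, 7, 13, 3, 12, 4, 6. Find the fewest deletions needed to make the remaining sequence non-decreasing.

Fewest deletions = n − (longest non-decreasing subsequence).
i:      1  2  3  4  5  6  7  8  9 10 11 12 13
a[i]:   1  8  2 10  5 11  9  7 13  3 12  4  6
dp:     1  2  2  3  3  4  4  4  5  3  5  4  5
max dp = 5, so deletions = 13 − 5 = 8.

8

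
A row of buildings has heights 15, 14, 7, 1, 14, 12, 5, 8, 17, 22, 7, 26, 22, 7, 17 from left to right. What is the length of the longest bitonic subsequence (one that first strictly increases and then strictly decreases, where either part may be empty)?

8

inc[i] = longest strictly increasing subsequence ending at i; dec[i] = longest strictly decreasing subsequence starting at i:
i:      1  2  3  4  5  6  7  8  9 10 11 12 13 14 15
a[i]:  15 14  7  1 14 12  5  8 17 22  7 26 22  7 17
inc:    1  1  1  1  2  2  2  3  4  5  3  6  5  3  4
dec:    5  4  2  1  4  3  1  2  2  2  1  3  2  1  1
Best peak at i=12 (value 26): inc=6, dec=3, length 6+3−1 = 8.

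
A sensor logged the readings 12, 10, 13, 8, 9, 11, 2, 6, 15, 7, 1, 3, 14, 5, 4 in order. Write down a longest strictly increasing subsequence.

8, 9, 11, 15

Patience tails give the LIS length; then backtrack through the dp parents:
12 → extends → [12]
10 → replaces 12 → [10]
13 → extends → [10, 13]
8 → replaces 10 → [8, 13]
9 → replaces 13 → [8, 9]
11 → extends → [8, 9, 11]
2 → replaces 8 → [2, 9, 11]
6 → replaces 9 → [2, 6, 11]
15 → extends → [2, 6, 11, 15]
7 → replaces 11 → [2, 6, 7, 15]
1 → replaces 2 → [1, 6, 7, 15]
3 → replaces 6 → [1, 3, 7, 15]
14 → replaces 15 → [1, 3, 7, 14]
5 → replaces 7 → [1, 3, 5, 14]
4 → replaces 5 → [1, 3, 4, 14]
Length 4; one witness is 8, 9, 11, 15.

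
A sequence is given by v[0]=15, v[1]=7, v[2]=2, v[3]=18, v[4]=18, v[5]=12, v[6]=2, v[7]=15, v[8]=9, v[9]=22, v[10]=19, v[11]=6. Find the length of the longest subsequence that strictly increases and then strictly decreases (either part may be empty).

inc[i] = longest strictly increasing subsequence ending at i; dec[i] = longest strictly decreasing subsequence starting at i:
i:      0  1  2  3  4  5  6  7  8  9 10 11
v[i]:  15  7  2 18 18 12  2 15  9 22 19  6
inc:    1  1  1  2  2  2  1  3  2  4  4  2
dec:    4  2  1  4  4  3  1  3  2  3  2  1
Best peak at i=9 (value 22): inc=4, dec=3, length 4+3−1 = 6.

6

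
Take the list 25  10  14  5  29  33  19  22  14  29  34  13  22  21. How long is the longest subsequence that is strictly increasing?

Let dp[i] be the length of the longest such subsequence ending at index i:
i:      1  2  3  4  5  6  7  8  9 10 11 12 13 14
a[i]:  25 10 14  5 29 33 19 22 14 29 34 13 22 21
dp:     1  1  2  1  3  4  3  4  2  5  6  2  4  4
Maximum dp value is 6.

6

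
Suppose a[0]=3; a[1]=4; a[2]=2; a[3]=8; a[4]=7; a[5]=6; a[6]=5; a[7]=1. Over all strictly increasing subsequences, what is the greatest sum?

Let S[i] be the best sum of a strictly increasing subsequence ending at i:
i:      0  1  2  3  4  5  6  7
a[i]:   3  4  2  8  7  6  5  1
S:      3  7  2 15 14 13 12  1
Maximum is 15 (e.g. 3 + 4 + 8).

15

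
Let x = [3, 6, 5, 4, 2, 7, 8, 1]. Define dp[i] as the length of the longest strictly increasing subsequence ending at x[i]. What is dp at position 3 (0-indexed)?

2

dp[i] = 1 + max{dp[j] : j<i, x[j]<x[i]} (or 1 if no such j):
i:     0 1 2 3 4 5 6 7
x[i]:  3 6 5 4 2 7 8 1
dp:    1 2 2 2 1 3 4 1
At index 3 the value is 2.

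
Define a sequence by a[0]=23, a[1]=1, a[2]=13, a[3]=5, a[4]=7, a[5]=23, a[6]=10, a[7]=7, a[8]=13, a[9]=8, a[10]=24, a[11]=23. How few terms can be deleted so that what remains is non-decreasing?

6

Fewest deletions = n − (longest non-decreasing subsequence).
Patience tails:
23 → extends → [23]
1 → replaces 23 → [1]
13 → extends → [1, 13]
5 → replaces 13 → [1, 5]
7 → extends → [1, 5, 7]
23 → extends → [1, 5, 7, 23]
10 → replaces 23 → [1, 5, 7, 10]
7 → replaces 10 → [1, 5, 7, 7]
13 → extends → [1, 5, 7, 7, 13]
8 → replaces 13 → [1, 5, 7, 7, 8]
24 → extends → [1, 5, 7, 7, 8, 24]
23 → replaces 24 → [1, 5, 7, 7, 8, 23]
Longest non-decreasing subsequence has length 6, so deletions = 12 − 6 = 6.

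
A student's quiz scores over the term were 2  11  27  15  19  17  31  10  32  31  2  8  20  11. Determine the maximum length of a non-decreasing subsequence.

6

Track the smallest tail for each achievable length (allowing ties):
2 → extends → [2]
11 → extends → [2, 11]
27 → extends → [2, 11, 27]
15 → replaces 27 → [2, 11, 15]
19 → extends → [2, 11, 15, 19]
17 → replaces 19 → [2, 11, 15, 17]
31 → extends → [2, 11, 15, 17, 31]
10 → replaces 11 → [2, 10, 15, 17, 31]
32 → extends → [2, 10, 15, 17, 31, 32]
31 → replaces 32 → [2, 10, 15, 17, 31, 31]
2 → replaces 10 → [2, 2, 15, 17, 31, 31]
8 → replaces 15 → [2, 2, 8, 17, 31, 31]
20 → replaces 31 → [2, 2, 8, 17, 20, 31]
11 → replaces 17 → [2, 2, 8, 11, 20, 31]
Six tails, so the longest non-decreasing subsequence has length 6 (e.g. 2, 11, 15, 19, 31, 32).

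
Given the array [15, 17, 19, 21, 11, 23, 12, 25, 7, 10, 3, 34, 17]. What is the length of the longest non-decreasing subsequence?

Track the smallest tail for each achievable length (allowing ties):
15 → extends → [15]
17 → extends → [15, 17]
19 → extends → [15, 17, 19]
21 → extends → [15, 17, 19, 21]
11 → replaces 15 → [11, 17, 19, 21]
23 → extends → [11, 17, 19, 21, 23]
12 → replaces 17 → [11, 12, 19, 21, 23]
25 → extends → [11, 12, 19, 21, 23, 25]
7 → replaces 11 → [7, 12, 19, 21, 23, 25]
10 → replaces 12 → [7, 10, 19, 21, 23, 25]
3 → replaces 7 → [3, 10, 19, 21, 23, 25]
34 → extends → [3, 10, 19, 21, 23, 25, 34]
17 → replaces 19 → [3, 10, 17, 21, 23, 25, 34]
Seven tails, so the longest non-decreasing subsequence has length 7 (e.g. 15, 17, 19, 21, 23, 25, 34).

7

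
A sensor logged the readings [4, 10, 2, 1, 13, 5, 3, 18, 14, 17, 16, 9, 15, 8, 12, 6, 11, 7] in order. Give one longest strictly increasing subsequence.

4, 10, 13, 14, 17

Patience tails give the LIS length; then backtrack through the dp parents:
4 → extends → [4]
10 → extends → [4, 10]
2 → replaces 4 → [2, 10]
1 → replaces 2 → [1, 10]
13 → extends → [1, 10, 13]
5 → replaces 10 → [1, 5, 13]
3 → replaces 5 → [1, 3, 13]
18 → extends → [1, 3, 13, 18]
14 → replaces 18 → [1, 3, 13, 14]
17 → extends → [1, 3, 13, 14, 17]
16 → replaces 17 → [1, 3, 13, 14, 16]
9 → replaces 13 → [1, 3, 9, 14, 16]
15 → replaces 16 → [1, 3, 9, 14, 15]
8 → replaces 9 → [1, 3, 8, 14, 15]
12 → replaces 14 → [1, 3, 8, 12, 15]
6 → replaces 8 → [1, 3, 6, 12, 15]
11 → replaces 12 → [1, 3, 6, 11, 15]
7 → replaces 11 → [1, 3, 6, 7, 15]
Length 5; one witness is 4, 10, 13, 14, 17.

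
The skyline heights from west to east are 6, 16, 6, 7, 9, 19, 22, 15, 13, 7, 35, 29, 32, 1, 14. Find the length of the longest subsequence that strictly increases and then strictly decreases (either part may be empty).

inc[i] = longest strictly increasing subsequence ending at i; dec[i] = longest strictly decreasing subsequence starting at i:
i:      1  2  3  4  5  6  7  8  9 10 11 12 13 14 15
a[i]:   6 16  6  7  9 19 22 15 13  7 35 29 32  1 14
inc:    1  2  1  2  3  4  5  4  4  2  6  6  7  1  5
dec:    2  5  2  2  3  5  5  4  3  2  3  2  2  1  1
Best peak at i=7 (value 22): inc=5, dec=5, length 5+5−1 = 9.

9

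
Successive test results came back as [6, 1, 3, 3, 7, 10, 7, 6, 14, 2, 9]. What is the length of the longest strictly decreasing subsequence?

Negate each value so 'decreasing' becomes 'increasing', then run patience tails on the negated sequence:
-6 → extends → [-6]
-1 → extends → [-6, -1]
-3 → replaces -1 → [-6, -3]
-3 → already a tail → [-6, -3]
-7 → replaces -6 → [-7, -3]
-10 → replaces -7 → [-10, -3]
-7 → replaces -3 → [-10, -7]
-6 → extends → [-10, -7, -6]
-14 → replaces -10 → [-14, -7, -6]
-2 → extends → [-14, -7, -6, -2]
-9 → replaces -7 → [-14, -9, -6, -2]
Four tails, so the longest strictly decreasing subsequence of the original has length 4.

4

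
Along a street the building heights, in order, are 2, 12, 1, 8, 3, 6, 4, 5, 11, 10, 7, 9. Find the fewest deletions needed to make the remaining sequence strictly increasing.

6

Fewest deletions = n − (longest strictly increasing subsequence).
i:      1  2  3  4  5  6  7  8  9 10 11 12
a[i]:   2 12  1  8  3  6  4  5 11 10  7  9
dp:     1  2  1  2  2  3  3  4  5  5  5  6
max dp = 6, so deletions = 12 − 6 = 6.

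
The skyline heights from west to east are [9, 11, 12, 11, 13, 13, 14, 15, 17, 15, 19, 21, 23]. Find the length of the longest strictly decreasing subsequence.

2

Negate each value so 'decreasing' becomes 'increasing', then run patience tails on the negated sequence:
-9 → extends → [-9]
-11 → replaces -9 → [-11]
-12 → replaces -11 → [-12]
-11 → extends → [-12, -11]
-13 → replaces -12 → [-13, -11]
-13 → already a tail → [-13, -11]
-14 → replaces -13 → [-14, -11]
-15 → replaces -14 → [-15, -11]
-17 → replaces -15 → [-17, -11]
-15 → replaces -11 → [-17, -15]
-19 → replaces -17 → [-19, -15]
-21 → replaces -19 → [-21, -15]
-23 → replaces -21 → [-23, -15]
Two tails, so the longest strictly decreasing subsequence of the original has length 2.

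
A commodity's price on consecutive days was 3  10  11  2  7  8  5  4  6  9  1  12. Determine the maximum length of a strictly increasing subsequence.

Let dp[i] be the length of the longest such subsequence ending at index i:
i:      1  2  3  4  5  6  7  8  9 10 11 12
a[i]:   3 10 11  2  7  8  5  4  6  9  1 12
dp:     1  2  3  1  2  3  2  2  3  4  1  5
Maximum dp value is 5.

5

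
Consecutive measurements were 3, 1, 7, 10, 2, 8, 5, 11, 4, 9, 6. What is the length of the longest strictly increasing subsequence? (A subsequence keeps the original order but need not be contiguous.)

4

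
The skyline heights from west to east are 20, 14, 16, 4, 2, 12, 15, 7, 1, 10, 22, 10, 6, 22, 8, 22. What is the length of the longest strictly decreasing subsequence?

5

Negate each value so 'decreasing' becomes 'increasing', then run patience tails on the negated sequence:
-20 → extends → [-20]
-14 → extends → [-20, -14]
-16 → replaces -14 → [-20, -16]
-4 → extends → [-20, -16, -4]
-2 → extends → [-20, -16, -4, -2]
-12 → replaces -4 → [-20, -16, -12, -2]
-15 → replaces -12 → [-20, -16, -15, -2]
-7 → replaces -2 → [-20, -16, -15, -7]
-1 → extends → [-20, -16, -15, -7, -1]
-10 → replaces -7 → [-20, -16, -15, -10, -1]
-22 → replaces -20 → [-22, -16, -15, -10, -1]
-10 → already a tail → [-22, -16, -15, -10, -1]
-6 → replaces -1 → [-22, -16, -15, -10, -6]
-22 → already a tail → [-22, -16, -15, -10, -6]
-8 → replaces -6 → [-22, -16, -15, -10, -8]
-22 → already a tail → [-22, -16, -15, -10, -8]
Five tails, so the longest strictly decreasing subsequence of the original has length 5.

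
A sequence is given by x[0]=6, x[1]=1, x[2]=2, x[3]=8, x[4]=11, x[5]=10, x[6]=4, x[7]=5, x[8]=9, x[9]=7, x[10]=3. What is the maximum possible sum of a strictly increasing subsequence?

Let S[i] be the best sum of a strictly increasing subsequence ending at i:
i:      0  1  2  3  4  5  6  7  8  9 10
x[i]:   6  1  2  8 11 10  4  5  9  7  3
S:      6  1  3 14 25 24  7 12 23 19  6
Maximum is 25 (e.g. 6 + 8 + 11).

25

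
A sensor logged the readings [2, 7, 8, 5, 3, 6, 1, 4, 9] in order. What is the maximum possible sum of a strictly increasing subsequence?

26

Let S[i] be the best sum of a strictly increasing subsequence ending at i:
i:      1  2  3  4  5  6  7  8  9
a[i]:   2  7  8  5  3  6  1  4  9
S:      2  9 17  7  5 13  1  9 26
Maximum is 26 (e.g. 2 + 7 + 8 + 9).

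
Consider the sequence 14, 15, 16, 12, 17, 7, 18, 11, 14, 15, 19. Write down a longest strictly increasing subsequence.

14, 15, 16, 17, 18, 19

Patience tails give the LIS length; then backtrack through the dp parents:
14 → extends → [14]
15 → extends → [14, 15]
16 → extends → [14, 15, 16]
12 → replaces 14 → [12, 15, 16]
17 → extends → [12, 15, 16, 17]
7 → replaces 12 → [7, 15, 16, 17]
18 → extends → [7, 15, 16, 17, 18]
11 → replaces 15 → [7, 11, 16, 17, 18]
14 → replaces 16 → [7, 11, 14, 17, 18]
15 → replaces 17 → [7, 11, 14, 15, 18]
19 → extends → [7, 11, 14, 15, 18, 19]
Length 6; one witness is 14, 15, 16, 17, 18, 19.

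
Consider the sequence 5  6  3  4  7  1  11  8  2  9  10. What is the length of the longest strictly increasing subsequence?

Track the smallest tail for each achievable length (strict):
5 → extends → [5]
6 → extends → [5, 6]
3 → replaces 5 → [3, 6]
4 → replaces 6 → [3, 4]
7 → extends → [3, 4, 7]
1 → replaces 3 → [1, 4, 7]
11 → extends → [1, 4, 7, 11]
8 → replaces 11 → [1, 4, 7, 8]
2 → replaces 4 → [1, 2, 7, 8]
9 → extends → [1, 2, 7, 8, 9]
10 → extends → [1, 2, 7, 8, 9, 10]
Six tails, so the longest strictly increasing subsequence has length 6 (e.g. 5, 6, 7, 8, 9, 10).

6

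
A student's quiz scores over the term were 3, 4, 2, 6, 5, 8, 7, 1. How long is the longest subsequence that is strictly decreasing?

Negate each value so 'decreasing' becomes 'increasing', then run patience tails on the negated sequence:
-3 → extends → [-3]
-4 → replaces -3 → [-4]
-2 → extends → [-4, -2]
-6 → replaces -4 → [-6, -2]
-5 → replaces -2 → [-6, -5]
-8 → replaces -6 → [-8, -5]
-7 → replaces -5 → [-8, -7]
-1 → extends → [-8, -7, -1]
Three tails, so the longest strictly decreasing subsequence of the original has length 3.

3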